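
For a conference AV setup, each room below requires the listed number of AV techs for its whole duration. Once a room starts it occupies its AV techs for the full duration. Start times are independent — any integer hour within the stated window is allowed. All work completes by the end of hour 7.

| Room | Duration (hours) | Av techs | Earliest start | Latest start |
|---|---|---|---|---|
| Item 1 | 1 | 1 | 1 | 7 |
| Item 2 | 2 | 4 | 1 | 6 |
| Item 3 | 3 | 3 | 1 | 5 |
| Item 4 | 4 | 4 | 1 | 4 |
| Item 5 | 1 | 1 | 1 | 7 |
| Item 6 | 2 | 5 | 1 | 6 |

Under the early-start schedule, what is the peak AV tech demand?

18

Early-start schedule: Item 1@1, Item 2@1, Item 3@1, Item 4@1, Item 5@1, Item 6@1.
Load per hour: hour 1: 18, hour 2: 16, hour 3: 7, hour 4: 4, hour 5: 0, hour 6: 0, hour 7: 0.
Peak is 18.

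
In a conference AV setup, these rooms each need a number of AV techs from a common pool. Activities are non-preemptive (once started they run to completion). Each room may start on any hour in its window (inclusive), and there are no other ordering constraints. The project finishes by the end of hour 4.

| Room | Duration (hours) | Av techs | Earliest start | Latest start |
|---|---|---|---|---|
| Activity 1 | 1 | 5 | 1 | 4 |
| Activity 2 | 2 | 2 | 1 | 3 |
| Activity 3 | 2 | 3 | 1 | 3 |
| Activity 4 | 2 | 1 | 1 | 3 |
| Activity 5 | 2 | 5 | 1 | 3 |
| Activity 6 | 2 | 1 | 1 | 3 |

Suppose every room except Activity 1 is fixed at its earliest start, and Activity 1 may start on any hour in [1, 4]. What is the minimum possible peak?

12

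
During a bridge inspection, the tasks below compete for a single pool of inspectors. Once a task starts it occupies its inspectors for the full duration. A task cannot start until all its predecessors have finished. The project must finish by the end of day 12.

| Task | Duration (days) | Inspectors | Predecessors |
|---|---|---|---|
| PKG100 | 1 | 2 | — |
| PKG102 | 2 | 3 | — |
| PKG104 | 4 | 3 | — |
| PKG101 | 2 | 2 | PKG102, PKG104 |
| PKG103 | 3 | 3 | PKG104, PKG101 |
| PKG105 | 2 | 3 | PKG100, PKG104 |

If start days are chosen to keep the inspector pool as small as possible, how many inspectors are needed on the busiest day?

Early-start (PKG100@1, PKG102@1, PKG104@1, PKG101@5, PKG103@7, PKG105@5) gives peak 8: d1:8  d2:6  d3:3  d4:3  d5:5  d6:5  d7:3  d8:3  d9:3  d10:0  d11:0  d12:0.
Shift PKG104→3, PKG101→7, PKG103→9, PKG105→7.
Schedule PKG100@1, PKG102@1, PKG104@3, PKG101@7, PKG103@9, PKG105@7: d1:5  d2:3  d3:3  d4:3  d5:3  d6:3  d7:5  d8:5  d9:3  d10:3  d11:3  d12:0 — peak 5.

5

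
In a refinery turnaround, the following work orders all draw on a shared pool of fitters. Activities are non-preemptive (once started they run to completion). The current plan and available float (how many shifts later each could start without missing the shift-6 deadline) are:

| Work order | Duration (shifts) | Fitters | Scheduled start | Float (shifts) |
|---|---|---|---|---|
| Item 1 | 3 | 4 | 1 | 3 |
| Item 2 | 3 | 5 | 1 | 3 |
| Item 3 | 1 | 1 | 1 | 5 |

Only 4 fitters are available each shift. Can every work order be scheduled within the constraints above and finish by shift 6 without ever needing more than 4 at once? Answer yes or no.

Total fitter-shifts = 28; over 6 shifts the average is 28/6 > 4, so some shift must exceed 4.

no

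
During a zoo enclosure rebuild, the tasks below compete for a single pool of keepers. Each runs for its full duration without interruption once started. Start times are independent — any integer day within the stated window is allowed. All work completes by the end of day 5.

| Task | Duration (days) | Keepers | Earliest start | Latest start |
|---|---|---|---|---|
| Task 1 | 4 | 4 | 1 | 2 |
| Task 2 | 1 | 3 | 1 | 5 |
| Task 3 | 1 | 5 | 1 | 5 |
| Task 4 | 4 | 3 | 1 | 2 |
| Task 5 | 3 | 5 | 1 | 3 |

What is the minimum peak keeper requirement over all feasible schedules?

12

Early-start (Task 1@1, Task 2@1, Task 3@1, Task 4@1, Task 5@1) gives peak 20: d1:20  d2:12  d3:12  d4:7  d5:0.
Shift Task 4→2, Task 5→2.
Schedule Task 1@1, Task 2@1, Task 3@1, Task 4@2, Task 5@2: d1:12  d2:12  d3:12  d4:12  d5:3 — peak 12.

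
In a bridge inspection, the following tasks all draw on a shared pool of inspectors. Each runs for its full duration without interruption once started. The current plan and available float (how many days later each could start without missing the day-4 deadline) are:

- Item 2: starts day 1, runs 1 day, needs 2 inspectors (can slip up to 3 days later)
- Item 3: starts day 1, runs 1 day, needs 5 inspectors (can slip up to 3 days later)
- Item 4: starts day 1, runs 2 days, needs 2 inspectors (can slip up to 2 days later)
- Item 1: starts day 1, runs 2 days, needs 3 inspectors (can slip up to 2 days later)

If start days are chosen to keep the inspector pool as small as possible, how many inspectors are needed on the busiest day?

Early-start (Item 2@1, Item 3@1, Item 4@1, Item 1@1) gives peak 12: d1:12  d2:5  d3:0  d4:0.
Shift Item 3→2, Item 4→3, Item 1→3.
Schedule Item 2@1, Item 3@2, Item 4@3, Item 1@3: d1:2  d2:5  d3:5  d4:5 — peak 5.
Total inspector-days = 17 over 4 days ⇒ peak ≥ ⌈17/4⌉ = 5, so 5 is optimal.

5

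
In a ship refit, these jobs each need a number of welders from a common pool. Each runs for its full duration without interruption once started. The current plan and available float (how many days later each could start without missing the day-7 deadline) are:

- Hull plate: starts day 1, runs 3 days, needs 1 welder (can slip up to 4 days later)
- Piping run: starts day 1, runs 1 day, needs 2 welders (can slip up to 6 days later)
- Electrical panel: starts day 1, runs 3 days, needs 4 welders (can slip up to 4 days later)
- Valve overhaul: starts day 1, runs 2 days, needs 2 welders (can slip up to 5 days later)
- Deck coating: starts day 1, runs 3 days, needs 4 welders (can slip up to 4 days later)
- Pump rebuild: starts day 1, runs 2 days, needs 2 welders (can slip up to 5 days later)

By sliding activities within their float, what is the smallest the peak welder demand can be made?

Early-start (Hull plate@1, Piping run@1, Electrical panel@1, Valve overhaul@1, Deck coating@1, Pump rebuild@1) gives peak 15: d1:15  d2:13  d3:9  d4:0  d5:0  d6:0  d7:0.
Shift Electrical panel→2, Valve overhaul→4, Deck coating→5, Pump rebuild→6.
Schedule Hull plate@1, Piping run@1, Electrical panel@2, Valve overhaul@4, Deck coating@5, Pump rebuild@6: d1:3  d2:5  d3:5  d4:6  d5:6  d6:6  d7:6 — peak 6.
Total welder-days = 37 over 7 days ⇒ peak ≥ ⌈37/7⌉ = 6, so 6 is optimal.

6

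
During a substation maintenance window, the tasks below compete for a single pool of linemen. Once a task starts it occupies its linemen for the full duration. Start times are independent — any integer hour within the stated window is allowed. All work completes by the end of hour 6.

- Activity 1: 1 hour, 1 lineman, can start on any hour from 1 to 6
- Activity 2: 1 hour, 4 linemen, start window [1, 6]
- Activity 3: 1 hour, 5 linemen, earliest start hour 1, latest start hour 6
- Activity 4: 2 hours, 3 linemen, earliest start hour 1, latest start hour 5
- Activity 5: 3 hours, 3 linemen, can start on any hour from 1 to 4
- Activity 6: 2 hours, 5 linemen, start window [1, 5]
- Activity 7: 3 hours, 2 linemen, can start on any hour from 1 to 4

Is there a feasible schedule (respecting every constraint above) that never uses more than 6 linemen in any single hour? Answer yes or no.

Total lineman-hours = 41; over 6 hours the average is 41/6 > 6, so some hour must exceed 6.

no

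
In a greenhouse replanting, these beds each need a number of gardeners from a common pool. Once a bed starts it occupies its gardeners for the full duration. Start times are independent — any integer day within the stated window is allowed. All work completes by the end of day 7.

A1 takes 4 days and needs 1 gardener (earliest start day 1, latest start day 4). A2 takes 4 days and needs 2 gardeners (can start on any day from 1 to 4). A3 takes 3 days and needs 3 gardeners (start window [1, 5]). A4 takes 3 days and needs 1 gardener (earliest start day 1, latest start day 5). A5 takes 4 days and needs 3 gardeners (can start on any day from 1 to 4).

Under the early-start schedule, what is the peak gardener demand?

10

Early-start schedule: A1@1, A2@1, A3@1, A4@1, A5@1.
Load per day: day 1: 10, day 2: 10, day 3: 10, day 4: 6, day 5: 0, day 6: 0, day 7: 0.
Peak is 10.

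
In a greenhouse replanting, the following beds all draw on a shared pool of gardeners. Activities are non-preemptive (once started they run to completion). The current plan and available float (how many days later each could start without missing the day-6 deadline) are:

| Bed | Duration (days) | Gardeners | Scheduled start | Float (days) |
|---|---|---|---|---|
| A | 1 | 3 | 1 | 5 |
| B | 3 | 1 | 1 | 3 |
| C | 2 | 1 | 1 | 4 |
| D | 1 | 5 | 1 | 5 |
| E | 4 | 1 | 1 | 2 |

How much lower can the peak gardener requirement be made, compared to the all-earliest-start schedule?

6

Early-start peak: d1:11  d2:3  d3:2  d4:1  d5:0  d6:0 ⇒ 11.
Leveled (A@1, B@1, C@1, D@6, E@2): d1:5  d2:3  d3:2  d4:1  d5:1  d6:5 ⇒ 5.
Reduction 11 − 5 = 6.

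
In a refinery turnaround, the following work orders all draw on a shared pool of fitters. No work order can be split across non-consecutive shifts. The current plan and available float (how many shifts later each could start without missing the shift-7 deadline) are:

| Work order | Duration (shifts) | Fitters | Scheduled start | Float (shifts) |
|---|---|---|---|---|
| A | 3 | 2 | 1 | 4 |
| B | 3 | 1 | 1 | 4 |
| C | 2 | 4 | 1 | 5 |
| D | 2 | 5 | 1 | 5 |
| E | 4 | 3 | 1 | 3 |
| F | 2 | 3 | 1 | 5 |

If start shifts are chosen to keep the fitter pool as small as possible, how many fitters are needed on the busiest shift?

Early-start (A@1, B@1, C@1, D@1, E@1, F@1) gives peak 18: s1:18  s2:18  s3:6  s4:3  s5:0  s6:0  s7:0.
Shift B→3, C→6, E→3, F→4.
Schedule A@1, B@3, C@6, D@1, E@3, F@4: s1:7  s2:7  s3:6  s4:7  s5:7  s6:7  s7:4 — peak 7.
Total fitter-shifts = 45 over 7 shifts ⇒ peak ≥ ⌈45/7⌉ = 7, so 7 is optimal.

7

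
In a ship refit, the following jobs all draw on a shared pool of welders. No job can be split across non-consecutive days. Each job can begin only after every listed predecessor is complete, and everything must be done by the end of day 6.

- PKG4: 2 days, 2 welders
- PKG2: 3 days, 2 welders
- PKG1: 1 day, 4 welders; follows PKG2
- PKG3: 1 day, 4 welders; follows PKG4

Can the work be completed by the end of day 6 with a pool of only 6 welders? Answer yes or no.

Schedule PKG4@1, PKG2@1, PKG1@4, PKG3@5: d1:4  d2:4  d3:2  d4:4  d5:4  d6:0 — peak 4 ≤ 6.

yes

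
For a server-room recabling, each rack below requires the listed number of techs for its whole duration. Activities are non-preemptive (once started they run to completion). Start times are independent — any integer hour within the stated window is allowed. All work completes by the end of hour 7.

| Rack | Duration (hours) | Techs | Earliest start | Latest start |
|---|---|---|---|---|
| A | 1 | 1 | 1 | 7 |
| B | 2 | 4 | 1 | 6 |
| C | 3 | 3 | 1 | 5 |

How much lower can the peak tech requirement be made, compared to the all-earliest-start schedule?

4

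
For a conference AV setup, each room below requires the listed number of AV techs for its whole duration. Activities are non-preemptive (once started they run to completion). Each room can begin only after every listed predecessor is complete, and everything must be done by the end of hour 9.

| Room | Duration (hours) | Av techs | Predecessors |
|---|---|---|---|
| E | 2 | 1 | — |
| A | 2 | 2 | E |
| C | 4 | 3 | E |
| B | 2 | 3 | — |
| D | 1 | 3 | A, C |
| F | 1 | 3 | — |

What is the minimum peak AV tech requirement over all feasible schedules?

Early-start (E@1, A@3, C@3, B@1, D@7, F@1) gives peak 7: h1:7  h2:4  h3:5  h4:5  h5:3  h6:3  h7:3  h8:0  h9:0.
Shift F→8.
Schedule E@1, A@3, C@3, B@1, D@7, F@8: h1:4  h2:4  h3:5  h4:5  h5:3  h6:3  h7:3  h8:3  h9:0 — peak 5.

5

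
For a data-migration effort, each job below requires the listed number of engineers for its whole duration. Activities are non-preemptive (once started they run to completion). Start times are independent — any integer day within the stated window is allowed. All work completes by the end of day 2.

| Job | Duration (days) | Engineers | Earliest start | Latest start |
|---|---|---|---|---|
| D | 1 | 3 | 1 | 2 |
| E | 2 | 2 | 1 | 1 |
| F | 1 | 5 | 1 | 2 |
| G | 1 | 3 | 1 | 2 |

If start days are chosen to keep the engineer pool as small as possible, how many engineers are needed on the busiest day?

8

Early-start (D@1, E@1, F@1, G@1) gives peak 13: d1:13  d2:2.
Shift F→2.
Schedule D@1, E@1, F@2, G@1: d1:8  d2:7 — peak 8.
Total engineer-days = 15 over 2 days ⇒ peak ≥ ⌈15/2⌉ = 8, so 8 is optimal.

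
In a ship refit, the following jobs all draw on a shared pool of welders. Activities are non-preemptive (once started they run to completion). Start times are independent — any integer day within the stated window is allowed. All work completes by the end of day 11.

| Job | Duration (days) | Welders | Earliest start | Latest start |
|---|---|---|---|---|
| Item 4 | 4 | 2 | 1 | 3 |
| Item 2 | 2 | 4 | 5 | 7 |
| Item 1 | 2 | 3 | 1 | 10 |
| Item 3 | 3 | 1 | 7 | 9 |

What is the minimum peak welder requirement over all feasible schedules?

4

Early-start (Item 4@1, Item 2@5, Item 1@1, Item 3@7) gives peak 5: d1:5  d2:5  d3:2  d4:2  d5:4  d6:4  d7:1  d8:1  d9:1  d10:0  d11:0.
Shift Item 1→7.
Schedule Item 4@1, Item 2@5, Item 1@7, Item 3@7: d1:2  d2:2  d3:2  d4:2  d5:4  d6:4  d7:4  d8:4  d9:1  d10:0  d11:0 — peak 4.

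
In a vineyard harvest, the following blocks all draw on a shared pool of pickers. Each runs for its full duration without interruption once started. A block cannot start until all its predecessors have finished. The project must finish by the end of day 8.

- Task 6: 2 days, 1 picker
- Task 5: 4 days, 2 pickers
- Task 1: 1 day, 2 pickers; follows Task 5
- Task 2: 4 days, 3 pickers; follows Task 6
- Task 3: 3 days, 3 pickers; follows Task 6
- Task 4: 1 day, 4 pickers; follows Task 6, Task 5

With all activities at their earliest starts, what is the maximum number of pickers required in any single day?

Early-start schedule: Task 6@1, Task 5@1, Task 1@5, Task 2@3, Task 3@3, Task 4@5.
Load per day: day 1: 3, day 2: 3, day 3: 8, day 4: 8, day 5: 12, day 6: 3, day 7: 0, day 8: 0.
Peak is 12.

12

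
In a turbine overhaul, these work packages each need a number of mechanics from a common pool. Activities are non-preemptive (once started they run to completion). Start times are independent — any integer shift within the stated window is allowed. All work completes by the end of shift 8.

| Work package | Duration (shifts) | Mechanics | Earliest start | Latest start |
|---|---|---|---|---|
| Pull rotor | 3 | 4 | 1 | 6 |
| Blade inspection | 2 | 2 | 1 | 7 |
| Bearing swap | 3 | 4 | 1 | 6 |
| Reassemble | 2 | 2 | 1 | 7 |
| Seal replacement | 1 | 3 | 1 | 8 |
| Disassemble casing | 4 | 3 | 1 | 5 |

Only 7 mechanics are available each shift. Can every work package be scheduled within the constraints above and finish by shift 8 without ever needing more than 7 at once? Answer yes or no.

Schedule Pull rotor@1, Blade inspection@1, Bearing swap@4, Reassemble@3, Seal replacement@7, Disassemble casing@5: s1:6  s2:6  s3:6  s4:6  s5:7  s6:7  s7:6  s8:3 — peak 7 ≤ 7.

yes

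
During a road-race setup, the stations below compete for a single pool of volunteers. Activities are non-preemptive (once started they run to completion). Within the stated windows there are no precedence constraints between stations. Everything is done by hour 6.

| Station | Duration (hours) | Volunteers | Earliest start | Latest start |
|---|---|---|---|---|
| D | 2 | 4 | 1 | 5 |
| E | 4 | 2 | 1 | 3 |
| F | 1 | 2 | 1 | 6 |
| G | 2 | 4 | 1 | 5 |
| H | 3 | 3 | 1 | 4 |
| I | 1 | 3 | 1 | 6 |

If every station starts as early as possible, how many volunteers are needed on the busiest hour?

18

Early-start schedule: D@1, E@1, F@1, G@1, H@1, I@1.
Load per hour: hour 1: 18, hour 2: 13, hour 3: 5, hour 4: 2, hour 5: 0, hour 6: 0.
Peak is 18.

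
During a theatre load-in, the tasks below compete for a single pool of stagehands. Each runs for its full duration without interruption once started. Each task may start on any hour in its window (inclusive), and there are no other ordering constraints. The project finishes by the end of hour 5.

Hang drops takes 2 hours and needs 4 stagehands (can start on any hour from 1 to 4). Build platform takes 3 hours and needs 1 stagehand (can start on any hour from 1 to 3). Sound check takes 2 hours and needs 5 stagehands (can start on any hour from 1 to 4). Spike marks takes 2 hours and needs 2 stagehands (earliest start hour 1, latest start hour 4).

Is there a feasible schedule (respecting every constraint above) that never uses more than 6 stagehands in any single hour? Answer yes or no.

yes

Schedule Hang drops@1, Build platform@3, Sound check@3, Spike marks@1: h1:6  h2:6  h3:6  h4:6  h5:1 — peak 6 ≤ 6.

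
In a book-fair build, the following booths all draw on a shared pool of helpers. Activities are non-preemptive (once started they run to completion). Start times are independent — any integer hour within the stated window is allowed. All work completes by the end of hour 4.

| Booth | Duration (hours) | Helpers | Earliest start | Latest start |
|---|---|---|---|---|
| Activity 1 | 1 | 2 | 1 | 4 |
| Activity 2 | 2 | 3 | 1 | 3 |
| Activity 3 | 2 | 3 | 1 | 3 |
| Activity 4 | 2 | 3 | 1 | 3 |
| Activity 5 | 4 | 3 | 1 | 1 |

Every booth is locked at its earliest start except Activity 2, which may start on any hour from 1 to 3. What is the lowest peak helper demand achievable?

11

Activity 2@1: h1:14  h2:12  h3:3  h4:3 → peak 14
Activity 2@2: h1:11  h2:12  h3:6  h4:3 → peak 12
Activity 2@3: h1:11  h2:9  h3:6  h4:6 → peak 11
Best is Activity 2@3, peak 11.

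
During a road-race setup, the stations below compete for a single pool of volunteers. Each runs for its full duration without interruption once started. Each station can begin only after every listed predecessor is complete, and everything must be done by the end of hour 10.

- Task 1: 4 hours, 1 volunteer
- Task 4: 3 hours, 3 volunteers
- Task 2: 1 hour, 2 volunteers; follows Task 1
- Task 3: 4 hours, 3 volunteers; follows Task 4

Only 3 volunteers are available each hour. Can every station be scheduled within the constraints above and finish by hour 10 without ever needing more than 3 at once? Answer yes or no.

no

The minimum achievable peak is 4; 3 < 4, so no feasible schedule stays within the cap.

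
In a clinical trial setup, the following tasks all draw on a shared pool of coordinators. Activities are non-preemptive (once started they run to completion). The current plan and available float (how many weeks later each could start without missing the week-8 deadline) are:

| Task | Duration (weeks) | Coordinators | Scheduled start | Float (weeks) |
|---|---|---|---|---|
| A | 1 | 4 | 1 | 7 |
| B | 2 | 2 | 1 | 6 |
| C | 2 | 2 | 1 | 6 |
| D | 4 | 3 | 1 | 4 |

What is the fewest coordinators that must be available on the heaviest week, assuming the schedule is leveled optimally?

Early-start (A@1, B@1, C@1, D@1) gives peak 11: w1:11  w2:7  w3:3  w4:3  w5:0  w6:0  w7:0  w8:0.
Shift B→2, C→2, D→4.
Schedule A@1, B@2, C@2, D@4: w1:4  w2:4  w3:4  w4:3  w5:3  w6:3  w7:3  w8:0 — peak 4.

4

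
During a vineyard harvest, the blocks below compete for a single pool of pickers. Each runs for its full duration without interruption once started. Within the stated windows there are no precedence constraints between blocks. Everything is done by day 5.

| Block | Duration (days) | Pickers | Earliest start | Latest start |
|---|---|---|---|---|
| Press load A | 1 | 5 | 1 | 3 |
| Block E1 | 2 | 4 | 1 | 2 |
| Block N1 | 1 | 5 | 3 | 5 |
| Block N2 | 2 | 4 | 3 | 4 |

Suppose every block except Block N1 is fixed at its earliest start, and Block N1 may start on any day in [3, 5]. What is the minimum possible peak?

9

Block N1@3: d1:9  d2:4  d3:9  d4:4  d5:0 → peak 9
Block N1@4: d1:9  d2:4  d3:4  d4:9  d5:0 → peak 9
Block N1@5: d1:9  d2:4  d3:4  d4:4  d5:5 → peak 9
Best is Block N1@3, peak 9.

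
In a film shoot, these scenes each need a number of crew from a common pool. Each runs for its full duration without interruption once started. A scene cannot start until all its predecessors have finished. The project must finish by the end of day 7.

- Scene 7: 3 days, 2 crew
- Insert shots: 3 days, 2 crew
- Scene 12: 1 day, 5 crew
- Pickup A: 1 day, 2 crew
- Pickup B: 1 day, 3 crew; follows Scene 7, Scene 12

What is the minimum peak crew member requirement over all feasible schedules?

5

Early-start (Scene 7@1, Insert shots@1, Scene 12@1, Pickup A@1, Pickup B@4) gives peak 11: d1:11  d2:4  d3:4  d4:3  d5:0  d6:0  d7:0.
Shift Scene 12→4, Pickup A→5, Pickup B→5.
Schedule Scene 7@1, Insert shots@1, Scene 12@4, Pickup A@5, Pickup B@5: d1:4  d2:4  d3:4  d4:5  d5:5  d6:0  d7:0 — peak 5.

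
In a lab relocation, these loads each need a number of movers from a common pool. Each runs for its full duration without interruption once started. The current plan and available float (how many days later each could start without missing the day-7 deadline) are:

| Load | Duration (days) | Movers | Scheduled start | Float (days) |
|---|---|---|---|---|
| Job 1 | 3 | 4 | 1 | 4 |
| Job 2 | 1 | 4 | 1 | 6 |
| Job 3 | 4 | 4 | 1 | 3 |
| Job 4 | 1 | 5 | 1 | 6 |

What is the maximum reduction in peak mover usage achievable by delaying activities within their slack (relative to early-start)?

9

Early-start peak: d1:17  d2:8  d3:8  d4:4  d5:0  d6:0  d7:0 ⇒ 17.
Leveled (Job 1@1, Job 2@1, Job 3@2, Job 4@6): d1:8  d2:8  d3:8  d4:4  d5:4  d6:5  d7:0 ⇒ 8.
Reduction 17 − 8 = 9.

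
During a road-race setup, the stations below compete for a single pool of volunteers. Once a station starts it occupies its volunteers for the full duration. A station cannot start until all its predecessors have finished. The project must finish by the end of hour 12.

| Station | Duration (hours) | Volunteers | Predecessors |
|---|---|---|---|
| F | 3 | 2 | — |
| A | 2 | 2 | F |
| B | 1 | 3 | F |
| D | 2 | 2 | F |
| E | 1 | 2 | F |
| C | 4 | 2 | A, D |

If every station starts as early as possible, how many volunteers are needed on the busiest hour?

Early-start schedule: F@1, A@4, B@4, D@4, E@4, C@6.
Load per hour: hour 1: 2, hour 2: 2, hour 3: 2, hour 4: 9, hour 5: 4, hour 6: 2, hour 7: 2, hour 8: 2, hour 9: 2, hour 10: 0, hour 11: 0, hour 12: 0.
Peak is 9.

9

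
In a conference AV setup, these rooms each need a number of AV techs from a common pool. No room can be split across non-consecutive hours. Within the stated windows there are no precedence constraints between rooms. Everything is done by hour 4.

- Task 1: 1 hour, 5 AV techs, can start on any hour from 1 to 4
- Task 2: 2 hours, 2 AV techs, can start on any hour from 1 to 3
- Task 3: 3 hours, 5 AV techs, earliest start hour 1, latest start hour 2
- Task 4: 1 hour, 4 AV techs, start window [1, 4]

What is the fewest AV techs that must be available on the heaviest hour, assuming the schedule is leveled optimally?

Early-start (Task 1@1, Task 2@1, Task 3@1, Task 4@1) gives peak 16: h1:16  h2:7  h3:5  h4:0.
Shift Task 3→2, Task 4→3.
Schedule Task 1@1, Task 2@1, Task 3@2, Task 4@3: h1:7  h2:7  h3:9  h4:5 — peak 9.

9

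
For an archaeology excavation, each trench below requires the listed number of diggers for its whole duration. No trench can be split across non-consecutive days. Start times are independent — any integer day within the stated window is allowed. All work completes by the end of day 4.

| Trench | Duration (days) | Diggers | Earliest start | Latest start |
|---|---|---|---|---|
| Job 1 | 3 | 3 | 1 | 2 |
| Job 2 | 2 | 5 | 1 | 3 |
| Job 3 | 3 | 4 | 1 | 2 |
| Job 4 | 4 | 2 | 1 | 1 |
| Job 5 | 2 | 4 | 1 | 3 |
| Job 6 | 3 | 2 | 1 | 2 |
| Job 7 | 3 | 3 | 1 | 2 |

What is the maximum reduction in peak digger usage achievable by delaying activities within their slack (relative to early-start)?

4

Early-start peak: d1:23  d2:23  d3:14  d4:2 ⇒ 23.
Leveled (Job 1@1, Job 2@1, Job 3@1, Job 4@1, Job 5@3, Job 6@1, Job 7@1): d1:19  d2:19  d3:18  d4:6 ⇒ 19.
Reduction 23 − 19 = 4.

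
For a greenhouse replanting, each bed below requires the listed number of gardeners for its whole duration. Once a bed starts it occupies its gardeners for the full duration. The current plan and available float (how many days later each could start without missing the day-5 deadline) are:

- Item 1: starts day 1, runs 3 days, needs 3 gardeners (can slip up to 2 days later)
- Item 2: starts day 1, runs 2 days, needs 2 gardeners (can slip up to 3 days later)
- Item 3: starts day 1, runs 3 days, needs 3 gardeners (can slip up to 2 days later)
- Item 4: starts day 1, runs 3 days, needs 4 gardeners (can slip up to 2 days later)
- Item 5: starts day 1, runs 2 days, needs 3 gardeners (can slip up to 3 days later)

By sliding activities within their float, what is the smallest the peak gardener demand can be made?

10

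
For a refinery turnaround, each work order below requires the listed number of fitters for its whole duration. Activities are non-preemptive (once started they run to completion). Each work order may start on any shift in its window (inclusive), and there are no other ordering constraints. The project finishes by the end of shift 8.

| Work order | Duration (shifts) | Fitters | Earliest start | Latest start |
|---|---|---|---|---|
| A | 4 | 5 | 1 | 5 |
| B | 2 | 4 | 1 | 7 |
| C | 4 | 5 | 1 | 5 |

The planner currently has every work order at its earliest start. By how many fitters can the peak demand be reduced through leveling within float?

Early-start peak: s1:14  s2:14  s3:10  s4:10  s5:0  s6:0  s7:0  s8:0 ⇒ 14.
Leveled (A@1, B@1, C@5): s1:9  s2:9  s3:5  s4:5  s5:5  s6:5  s7:5  s8:5 ⇒ 9.
Reduction 14 − 9 = 5.

5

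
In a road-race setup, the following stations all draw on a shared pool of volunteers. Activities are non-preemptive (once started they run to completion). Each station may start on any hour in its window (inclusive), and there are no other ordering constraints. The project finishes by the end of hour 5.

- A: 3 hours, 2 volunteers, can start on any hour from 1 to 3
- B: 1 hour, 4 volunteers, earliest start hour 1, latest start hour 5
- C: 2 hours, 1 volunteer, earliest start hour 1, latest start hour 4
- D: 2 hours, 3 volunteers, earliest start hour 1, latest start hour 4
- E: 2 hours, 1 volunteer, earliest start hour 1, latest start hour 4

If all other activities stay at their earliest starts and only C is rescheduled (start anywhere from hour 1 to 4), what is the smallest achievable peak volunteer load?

C@1: h1:11  h2:7  h3:2  h4:0  h5:0 → peak 11
C@2: h1:10  h2:7  h3:3  h4:0  h5:0 → peak 10
C@3: h1:10  h2:6  h3:3  h4:1  h5:0 → peak 10
C@4: h1:10  h2:6  h3:2  h4:1  h5:1 → peak 10
Best is C@2, peak 10.

10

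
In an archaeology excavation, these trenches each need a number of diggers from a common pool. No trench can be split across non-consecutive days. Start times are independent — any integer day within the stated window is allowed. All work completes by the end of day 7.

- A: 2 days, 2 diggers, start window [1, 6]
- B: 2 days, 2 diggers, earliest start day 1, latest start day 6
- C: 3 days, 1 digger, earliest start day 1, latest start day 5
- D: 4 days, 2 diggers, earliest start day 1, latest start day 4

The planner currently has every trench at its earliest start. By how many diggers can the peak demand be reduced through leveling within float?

Early-start peak: d1:7  d2:7  d3:3  d4:2  d5:0  d6:0  d7:0 ⇒ 7.
Leveled (A@1, B@1, C@3, D@3): d1:4  d2:4  d3:3  d4:3  d5:3  d6:2  d7:0 ⇒ 4.
Reduction 7 − 4 = 3.

3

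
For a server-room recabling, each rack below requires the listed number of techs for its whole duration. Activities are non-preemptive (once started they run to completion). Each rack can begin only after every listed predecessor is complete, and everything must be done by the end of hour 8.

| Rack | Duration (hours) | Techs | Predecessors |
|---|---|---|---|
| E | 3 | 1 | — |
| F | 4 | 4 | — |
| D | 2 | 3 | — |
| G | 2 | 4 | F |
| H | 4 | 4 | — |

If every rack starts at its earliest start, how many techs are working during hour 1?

At early start, hour 1 has: E, F, D, H.
Demand: 1 + 4 + 3 + 4 = 12.

12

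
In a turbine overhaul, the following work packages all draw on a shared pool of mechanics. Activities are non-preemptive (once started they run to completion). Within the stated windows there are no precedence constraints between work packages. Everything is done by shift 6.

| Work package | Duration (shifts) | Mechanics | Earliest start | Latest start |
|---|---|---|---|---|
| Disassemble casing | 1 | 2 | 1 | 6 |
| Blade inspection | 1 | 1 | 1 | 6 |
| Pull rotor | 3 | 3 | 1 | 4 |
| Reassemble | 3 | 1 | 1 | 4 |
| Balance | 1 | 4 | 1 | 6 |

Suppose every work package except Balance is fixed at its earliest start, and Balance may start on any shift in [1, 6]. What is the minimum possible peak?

Balance@1: s1:11  s2:4  s3:4  s4:0  s5:0  s6:0 → peak 11
Balance@2: s1:7  s2:8  s3:4  s4:0  s5:0  s6:0 → peak 8
Balance@3: s1:7  s2:4  s3:8  s4:0  s5:0  s6:0 → peak 8
Balance@4: s1:7  s2:4  s3:4  s4:4  s5:0  s6:0 → peak 7
Balance@5: s1:7  s2:4  s3:4  s4:0  s5:4  s6:0 → peak 7
Balance@6: s1:7  s2:4  s3:4  s4:0  s5:0  s6:4 → peak 7
Best is Balance@4, peak 7.

7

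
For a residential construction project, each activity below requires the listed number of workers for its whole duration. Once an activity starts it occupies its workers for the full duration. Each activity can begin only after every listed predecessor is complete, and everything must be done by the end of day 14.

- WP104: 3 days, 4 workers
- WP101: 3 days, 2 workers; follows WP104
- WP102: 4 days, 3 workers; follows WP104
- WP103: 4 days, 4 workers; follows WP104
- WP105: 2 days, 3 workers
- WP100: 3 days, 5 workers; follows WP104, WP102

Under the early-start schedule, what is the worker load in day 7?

7

At early start, day 7 has: WP102, WP103.
Demand: 3 + 4 = 7.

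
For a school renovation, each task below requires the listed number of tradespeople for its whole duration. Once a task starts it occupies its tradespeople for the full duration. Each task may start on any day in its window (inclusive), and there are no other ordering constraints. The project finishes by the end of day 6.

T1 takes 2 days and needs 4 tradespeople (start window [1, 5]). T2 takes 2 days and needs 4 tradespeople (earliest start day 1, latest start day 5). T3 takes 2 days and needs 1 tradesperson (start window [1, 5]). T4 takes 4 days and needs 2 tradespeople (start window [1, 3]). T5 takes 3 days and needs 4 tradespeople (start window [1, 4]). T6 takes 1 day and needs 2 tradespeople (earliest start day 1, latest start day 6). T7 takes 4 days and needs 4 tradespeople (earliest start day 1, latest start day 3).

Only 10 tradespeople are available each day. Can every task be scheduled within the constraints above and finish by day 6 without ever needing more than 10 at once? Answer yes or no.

Schedule T1@1, T2@1, T3@1, T4@3, T5@3, T6@6, T7@3: d1:9  d2:9  d3:10  d4:10  d5:10  d6:8 — peak 10 ≤ 10.

yes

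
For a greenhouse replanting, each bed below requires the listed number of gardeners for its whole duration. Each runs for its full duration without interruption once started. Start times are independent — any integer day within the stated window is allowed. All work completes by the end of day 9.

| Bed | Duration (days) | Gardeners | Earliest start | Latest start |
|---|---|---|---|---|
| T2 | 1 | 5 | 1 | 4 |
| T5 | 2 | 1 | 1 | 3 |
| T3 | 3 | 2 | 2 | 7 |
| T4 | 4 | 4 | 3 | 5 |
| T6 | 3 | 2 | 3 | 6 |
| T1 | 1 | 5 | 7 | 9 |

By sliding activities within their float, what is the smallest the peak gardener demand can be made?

6

Early-start (T2@1, T5@1, T3@2, T4@3, T6@3, T1@7) gives peak 8: d1:6  d2:3  d3:8  d4:8  d5:6  d6:4  d7:5  d8:0  d9:0.
Shift T6→5, T1→8.
Schedule T2@1, T5@1, T3@2, T4@3, T6@5, T1@8: d1:6  d2:3  d3:6  d4:6  d5:6  d6:6  d7:2  d8:5  d9:0 — peak 6.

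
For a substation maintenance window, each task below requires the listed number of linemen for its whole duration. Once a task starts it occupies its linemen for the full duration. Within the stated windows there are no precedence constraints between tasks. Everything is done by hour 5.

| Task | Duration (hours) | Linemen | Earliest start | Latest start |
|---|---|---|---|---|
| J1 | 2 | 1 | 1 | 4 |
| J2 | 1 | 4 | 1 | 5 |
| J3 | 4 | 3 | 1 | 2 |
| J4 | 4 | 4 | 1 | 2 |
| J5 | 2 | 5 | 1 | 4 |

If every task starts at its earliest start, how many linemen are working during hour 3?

7

At early start, hour 3 has: J3, J4.
Demand: 3 + 4 = 7.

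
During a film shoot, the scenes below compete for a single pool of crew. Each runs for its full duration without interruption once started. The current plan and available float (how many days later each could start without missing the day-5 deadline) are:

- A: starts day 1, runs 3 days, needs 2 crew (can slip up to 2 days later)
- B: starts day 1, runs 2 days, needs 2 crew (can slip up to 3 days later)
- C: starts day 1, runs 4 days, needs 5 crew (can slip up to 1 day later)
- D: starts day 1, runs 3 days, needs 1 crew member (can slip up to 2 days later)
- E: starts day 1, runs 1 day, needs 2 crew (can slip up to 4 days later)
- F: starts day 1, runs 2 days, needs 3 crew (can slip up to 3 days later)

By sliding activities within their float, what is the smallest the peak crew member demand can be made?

9

Early-start (A@1, B@1, C@1, D@1, E@1, F@1) gives peak 15: d1:15  d2:13  d3:8  d4:5  d5:0.
Shift D→3, E→5, F→4.
Schedule A@1, B@1, C@1, D@3, E@5, F@4: d1:9  d2:9  d3:8  d4:9  d5:6 — peak 9.
Total crew member-days = 41 over 5 days ⇒ peak ≥ ⌈41/5⌉ = 9, so 9 is optimal.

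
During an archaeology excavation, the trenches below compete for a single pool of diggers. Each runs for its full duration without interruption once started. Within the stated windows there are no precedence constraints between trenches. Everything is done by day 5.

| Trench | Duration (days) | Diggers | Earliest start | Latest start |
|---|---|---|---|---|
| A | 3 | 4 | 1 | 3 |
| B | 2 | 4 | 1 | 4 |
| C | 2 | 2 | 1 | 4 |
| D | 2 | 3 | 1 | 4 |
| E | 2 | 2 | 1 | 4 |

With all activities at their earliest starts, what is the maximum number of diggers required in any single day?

15

Early-start schedule: A@1, B@1, C@1, D@1, E@1.
Load per day: day 1: 15, day 2: 15, day 3: 4, day 4: 0, day 5: 0.
Peak is 15.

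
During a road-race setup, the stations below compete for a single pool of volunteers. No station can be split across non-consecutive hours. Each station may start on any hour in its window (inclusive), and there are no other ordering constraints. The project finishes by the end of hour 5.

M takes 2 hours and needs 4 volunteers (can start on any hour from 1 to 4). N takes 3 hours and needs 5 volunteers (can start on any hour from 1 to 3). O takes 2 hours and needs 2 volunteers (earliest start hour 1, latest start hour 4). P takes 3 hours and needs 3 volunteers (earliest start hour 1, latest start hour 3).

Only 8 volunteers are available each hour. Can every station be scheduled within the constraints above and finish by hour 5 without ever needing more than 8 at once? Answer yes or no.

Schedule M@1, N@3, O@1, P@3: h1:6  h2:6  h3:8  h4:8  h5:8 — peak 8 ≤ 8.

yes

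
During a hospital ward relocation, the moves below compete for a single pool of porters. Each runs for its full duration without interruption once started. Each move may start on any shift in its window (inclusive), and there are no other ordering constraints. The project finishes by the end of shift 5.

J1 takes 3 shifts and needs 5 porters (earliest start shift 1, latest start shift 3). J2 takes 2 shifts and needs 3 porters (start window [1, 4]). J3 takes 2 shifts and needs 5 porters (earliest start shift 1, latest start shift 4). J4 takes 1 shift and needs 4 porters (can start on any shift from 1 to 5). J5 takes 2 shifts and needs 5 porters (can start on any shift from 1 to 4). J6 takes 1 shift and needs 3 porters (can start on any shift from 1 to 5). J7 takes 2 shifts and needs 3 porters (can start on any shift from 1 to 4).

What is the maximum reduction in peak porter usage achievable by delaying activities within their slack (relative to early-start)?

Early-start peak: s1:28  s2:21  s3:5  s4:0  s5:0 ⇒ 28.
Leveled (J1@1, J2@1, J3@3, J4@5, J5@4, J6@5, J7@1): s1:11  s2:11  s3:10  s4:10  s5:12 ⇒ 12.
Reduction 28 − 12 = 16.

16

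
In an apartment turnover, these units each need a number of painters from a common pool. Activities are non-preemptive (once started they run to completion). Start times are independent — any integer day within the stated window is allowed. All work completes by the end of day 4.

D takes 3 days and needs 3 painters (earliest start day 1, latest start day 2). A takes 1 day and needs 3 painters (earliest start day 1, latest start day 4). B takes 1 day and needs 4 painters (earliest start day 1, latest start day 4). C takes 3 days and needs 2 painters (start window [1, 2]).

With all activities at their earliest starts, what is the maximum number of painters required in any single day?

Early-start schedule: D@1, A@1, B@1, C@1.
Load per day: day 1: 12, day 2: 5, day 3: 5, day 4: 0.
Peak is 12.

12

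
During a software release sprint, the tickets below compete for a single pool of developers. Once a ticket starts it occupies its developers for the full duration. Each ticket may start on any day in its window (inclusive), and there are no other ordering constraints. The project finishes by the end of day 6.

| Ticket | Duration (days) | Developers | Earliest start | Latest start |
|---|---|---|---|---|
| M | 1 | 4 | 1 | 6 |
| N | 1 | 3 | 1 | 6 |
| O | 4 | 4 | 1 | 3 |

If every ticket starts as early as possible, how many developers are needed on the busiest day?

Early-start schedule: M@1, N@1, O@1.
Load per day: day 1: 11, day 2: 4, day 3: 4, day 4: 4, day 5: 0, day 6: 0.
Peak is 11.

11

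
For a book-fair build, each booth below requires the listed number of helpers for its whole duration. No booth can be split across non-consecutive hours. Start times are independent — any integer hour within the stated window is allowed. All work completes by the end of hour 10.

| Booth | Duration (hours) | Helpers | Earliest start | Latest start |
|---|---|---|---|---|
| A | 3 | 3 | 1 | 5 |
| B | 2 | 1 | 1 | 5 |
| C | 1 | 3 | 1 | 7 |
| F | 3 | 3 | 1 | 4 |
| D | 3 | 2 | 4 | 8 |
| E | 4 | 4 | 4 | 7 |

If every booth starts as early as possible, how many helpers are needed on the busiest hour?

10

Early-start schedule: A@1, B@1, C@1, F@1, D@4, E@4.
Load per hour: hour 1: 10, hour 2: 7, hour 3: 6, hour 4: 6, hour 5: 6, hour 6: 6, hour 7: 4, hour 8: 0, hour 9: 0, hour 10: 0.
Peak is 10.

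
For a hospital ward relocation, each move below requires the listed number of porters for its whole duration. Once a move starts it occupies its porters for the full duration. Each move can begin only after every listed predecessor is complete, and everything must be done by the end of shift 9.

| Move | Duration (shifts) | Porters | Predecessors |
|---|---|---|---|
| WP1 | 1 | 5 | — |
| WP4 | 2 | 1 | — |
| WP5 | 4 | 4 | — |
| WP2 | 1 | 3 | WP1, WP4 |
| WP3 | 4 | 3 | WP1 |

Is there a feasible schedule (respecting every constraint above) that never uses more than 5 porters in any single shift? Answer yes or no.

The minimum achievable peak is 6; 5 < 6, so no feasible schedule stays within the cap.

no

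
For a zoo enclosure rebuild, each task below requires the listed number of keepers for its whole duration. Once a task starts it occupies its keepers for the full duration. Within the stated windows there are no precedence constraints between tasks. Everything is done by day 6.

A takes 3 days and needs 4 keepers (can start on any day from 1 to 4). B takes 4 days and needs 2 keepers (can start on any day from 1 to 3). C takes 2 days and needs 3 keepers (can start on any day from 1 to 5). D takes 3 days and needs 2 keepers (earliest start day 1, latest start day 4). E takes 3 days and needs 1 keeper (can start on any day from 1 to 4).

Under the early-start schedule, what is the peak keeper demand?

12

Early-start schedule: A@1, B@1, C@1, D@1, E@1.
Load per day: day 1: 12, day 2: 12, day 3: 9, day 4: 2, day 5: 0, day 6: 0.
Peak is 12.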